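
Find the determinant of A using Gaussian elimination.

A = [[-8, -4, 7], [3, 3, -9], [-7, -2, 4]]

det(A) = -51

Forward elimination:
R2 <- R2 - (-3/8)*R1:  [     0    3/2  -51/8 ]
R3 <- R3 - (7/8)*R1:  [     0    3/2  -17/8 ]
R3 <- R3 - (1)*R2:  [    0     0  17/4 ]
Upper-triangular form:
[ -8   -4      7 ]
[  0  3/2  -51/8 ]
[  0    0   17/4 ]
det(A) = (-1)^0 * (-8) * (3/2) * (17/4) = -51  (0 row swaps -> sign +1)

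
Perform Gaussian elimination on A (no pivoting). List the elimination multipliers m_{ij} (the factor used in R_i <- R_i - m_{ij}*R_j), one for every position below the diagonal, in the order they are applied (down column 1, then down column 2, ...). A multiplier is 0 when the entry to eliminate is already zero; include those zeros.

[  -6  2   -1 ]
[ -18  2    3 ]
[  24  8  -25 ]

Forward elimination:
R2 <- R2 - (3)*R1:  [  0  -4   6 ]
R3 <- R3 - (-4)*R1:  [   0   16  -29 ]
R3 <- R3 - (-4)*R2:  [  0   0  -5 ]
Multipliers (in order of application): m_{21} = 3, m_{31} = -4, m_{32} = -4

multipliers: 3, -4, -4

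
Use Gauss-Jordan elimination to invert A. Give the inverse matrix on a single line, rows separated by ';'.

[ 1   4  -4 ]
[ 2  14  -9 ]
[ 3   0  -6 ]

inverse = [-7/2 1 5/6; -5/8 1/4 1/24; -7/4 1/2 1/4]

Gauss-Jordan on [A | I]:
R2 <- R2 - (2)*R1:  [  0   6  -1  |  -2   1   0 ]
R3 <- R3 - (3)*R1:  [   0  -12    6  |   -3    0    1 ]
R2 <- (1/6)*R2:  [    0     1  -1/6  |  -1/3   1/6     0 ]
R1 <- R1 - (4)*R2:  [     1      0  -10/3  |    7/3   -2/3      0 ]
R3 <- R3 - (-12)*R2:  [  0   0   4  |  -7   2   1 ]
R3 <- (1/4)*R3:  [    0     0     1  |  -7/4   1/2   1/4 ]
R1 <- R1 - (-10/3)*R3:  [    1     0     0  |  -7/2     1   5/6 ]
R2 <- R2 - (-1/6)*R3:  [    0     1     0  |  -5/8   1/4  1/24 ]
Right block of [I | A^{-1}] is the inverse:
[ -7/2    1   5/6 ]
[ -5/8  1/4  1/24 ]
[ -7/4  1/2   1/4 ]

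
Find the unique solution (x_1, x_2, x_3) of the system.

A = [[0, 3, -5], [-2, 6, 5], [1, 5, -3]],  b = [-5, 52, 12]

Forward elimination on [A|b]:
R1 <-> R2   (pivot in column 1 was zero)
[ -2  6   5  52 ]
[  0  3  -5  -5 ]
[  1  5  -3  12 ]
R3 <- R3 - (-1/2)*R1:  [    0     8  -1/2    38 ]
R3 <- R3 - (8/3)*R2:  [     0      0   77/6  154/3 ]
Row echelon form:
[ -2  6     5  |     52 ]
[  0  3    -5  |     -5 ]
[  0  0  77/6  |  154/3 ]
Back-substitution:
x_3 = (154/3) / (77/6) = 4
x_2 = (-5 - (-5)*(4)) / 3 = 5
x_1 = (52 - (6)*(5) - (5)*(4)) / -2 = -1

(-1, 5, 4)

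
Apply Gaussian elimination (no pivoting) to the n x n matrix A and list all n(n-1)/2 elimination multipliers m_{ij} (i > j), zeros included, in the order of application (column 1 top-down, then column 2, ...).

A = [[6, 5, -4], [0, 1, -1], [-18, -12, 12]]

multipliers: 0, -3, 3

Forward elimination:
R2: entry in column 1 is already 0 -> m_{21} = 0 (no row operation needed)
R3 <- R3 - (-3)*R1:  [ 0  3  0 ]
R3 <- R3 - (3)*R2:  [ 0  0  3 ]
Multipliers (in order of application): m_{21} = 0, m_{31} = -3, m_{32} = 3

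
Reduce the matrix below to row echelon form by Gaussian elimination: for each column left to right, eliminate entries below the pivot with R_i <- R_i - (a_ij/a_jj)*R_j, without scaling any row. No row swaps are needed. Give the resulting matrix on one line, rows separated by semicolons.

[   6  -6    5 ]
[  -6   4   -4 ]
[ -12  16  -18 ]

REF = [6 -6 5; 0 -2 1; 0 0 -6]

Forward elimination:
R2 <- R2 - (-1)*R1:  [  0  -2   1 ]
R3 <- R3 - (-2)*R1:  [  0   4  -8 ]
R3 <- R3 - (-2)*R2:  [  0   0  -6 ]
Row echelon form:
[ 6  -6   5 ]
[ 0  -2   1 ]
[ 0   0  -6 ]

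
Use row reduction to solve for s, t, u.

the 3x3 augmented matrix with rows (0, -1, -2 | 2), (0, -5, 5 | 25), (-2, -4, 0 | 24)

Forward elimination on [A|b]:
R1 <-> R3   (pivot in column 1 was zero)
[ -2  -4   0  24 ]
[  0  -5   5  25 ]
[  0  -1  -2   2 ]
R3 <- R3 - (1/5)*R2:  [  0   0  -3  -3 ]
Row echelon form:
[ -2  -4   0  |  24 ]
[  0  -5   5  |  25 ]
[  0   0  -3  |  -3 ]
Back-substitution:
u = (-3) / -3 = 1
t = (25 - (5)*(1)) / -5 = -4
s = (24 - (-4)*(-4)) / -2 = -4

(-4, -4, 1)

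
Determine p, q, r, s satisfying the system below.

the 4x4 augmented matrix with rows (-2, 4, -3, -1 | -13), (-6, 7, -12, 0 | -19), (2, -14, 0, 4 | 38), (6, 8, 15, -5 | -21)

Forward elimination on [A|b]:
R2 <- R2 - (3)*R1:  [  0  -5  -3   3  20 ]
R3 <- R3 - (-1)*R1:  [   0  -10   -3    3   25 ]
R4 <- R4 - (-3)*R1:  [   0   20    6   -8  -60 ]
R3 <- R3 - (2)*R2:  [   0    0    3   -3  -15 ]
R4 <- R4 - (-4)*R2:  [  0   0  -6   4  20 ]
R4 <- R4 - (-2)*R3:  [   0    0    0   -2  -10 ]
Row echelon form:
[ -2   4  -3  -1  |  -13 ]
[  0  -5  -3   3  |   20 ]
[  0   0   3  -3  |  -15 ]
[  0   0   0  -2  |  -10 ]
Back-substitution:
s = (-10) / -2 = 5
r = (-15 - (-3)*(5)) / 3 = 0
q = (20 - (-3)*(0) - (3)*(5)) / -5 = -1
p = (-13 - (4)*(-1) - (-3)*(0) - (-1)*(5)) / -2 = 2

(2, -1, 0, 5)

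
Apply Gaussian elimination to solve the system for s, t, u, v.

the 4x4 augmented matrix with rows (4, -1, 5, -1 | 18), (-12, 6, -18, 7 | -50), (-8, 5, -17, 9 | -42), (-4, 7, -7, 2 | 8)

(4, 5, 1, -2)

Forward elimination on [A|b]:
R2 <- R2 - (-3)*R1:  [  0   3  -3   4   4 ]
R3 <- R3 - (-2)*R1:  [  0   3  -7   7  -6 ]
R4 <- R4 - (-1)*R1:  [  0   6  -2   1  26 ]
R3 <- R3 - (1)*R2:  [   0    0   -4    3  -10 ]
R4 <- R4 - (2)*R2:  [  0   0   4  -7  18 ]
R4 <- R4 - (-1)*R3:  [  0   0   0  -4   8 ]
Row echelon form:
[ 4  -1   5  -1  |   18 ]
[ 0   3  -3   4  |    4 ]
[ 0   0  -4   3  |  -10 ]
[ 0   0   0  -4  |    8 ]
Back-substitution:
v = (8) / -4 = -2
u = (-10 - (3)*(-2)) / -4 = 1
t = (4 - (-3)*(1) - (4)*(-2)) / 3 = 5
s = (18 - (-1)*(5) - (5)*(1) - (-1)*(-2)) / 4 = 4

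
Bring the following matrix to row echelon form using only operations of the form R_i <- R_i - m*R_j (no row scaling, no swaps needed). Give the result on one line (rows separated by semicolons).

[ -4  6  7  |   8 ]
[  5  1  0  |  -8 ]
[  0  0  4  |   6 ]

Forward elimination:
R2 <- R2 - (-5/4)*R1:  [    0  17/2  35/4     2 ]
Row echelon form:
[ -4     6     7  |  8 ]
[  0  17/2  35/4  |  2 ]
[  0     0     4  |  6 ]

REF = [-4 6 7 8; 0 17/2 35/4 2; 0 0 4 6]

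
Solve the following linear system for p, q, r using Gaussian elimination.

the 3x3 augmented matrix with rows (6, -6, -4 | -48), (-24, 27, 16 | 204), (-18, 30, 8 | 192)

(-4, 4, 0)

Forward elimination on [A|b]:
R2 <- R2 - (-4)*R1:  [  0   3   0  12 ]
R3 <- R3 - (-3)*R1:  [  0  12  -4  48 ]
R3 <- R3 - (4)*R2:  [  0   0  -4   0 ]
Row echelon form:
[ 6  -6  -4  |  -48 ]
[ 0   3   0  |   12 ]
[ 0   0  -4  |    0 ]
Back-substitution:
r = (0) / -4 = 0
q = (12) / 3 = 4
p = (-48 - (-6)*(4) - (-4)*(0)) / 6 = -4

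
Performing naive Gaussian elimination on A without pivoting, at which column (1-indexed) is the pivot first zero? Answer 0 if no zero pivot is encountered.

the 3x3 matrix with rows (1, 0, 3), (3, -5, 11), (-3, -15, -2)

Naive forward elimination:
R2 <- R2 - (3)*R1:  [  0  -5   2 ]
R3 <- R3 - (-3)*R1:  [   0  -15    7 ]
R3 <- R3 - (3)*R2:  [ 0  0  1 ]
All pivots nonzero; naive elimination completes without hitting a zero pivot.

first zero-pivot column = 0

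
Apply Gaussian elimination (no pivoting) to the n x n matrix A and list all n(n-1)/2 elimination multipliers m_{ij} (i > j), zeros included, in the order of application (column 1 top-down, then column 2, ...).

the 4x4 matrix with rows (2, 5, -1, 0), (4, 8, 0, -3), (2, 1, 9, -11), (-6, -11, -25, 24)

multipliers: 2, 1, -3, 2, -2, -4

Forward elimination:
R2 <- R2 - (2)*R1:  [  0  -2   2  -3 ]
R3 <- R3 - (1)*R1:  [   0   -4   10  -11 ]
R4 <- R4 - (-3)*R1:  [   0    4  -28   24 ]
R3 <- R3 - (2)*R2:  [  0   0   6  -5 ]
R4 <- R4 - (-2)*R2:  [   0    0  -24   18 ]
R4 <- R4 - (-4)*R3:  [  0   0   0  -2 ]
Multipliers (in order of application): m_{21} = 2, m_{31} = 1, m_{41} = -3, m_{32} = 2, m_{42} = -2, m_{43} = -4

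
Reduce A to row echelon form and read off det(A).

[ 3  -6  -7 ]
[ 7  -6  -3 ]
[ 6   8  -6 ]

Forward elimination:
R2 <- R2 - (7/3)*R1:  [    0     8  40/3 ]
R3 <- R3 - (2)*R1:  [  0  20   8 ]
R3 <- R3 - (5/2)*R2:  [     0      0  -76/3 ]
Upper-triangular form:
[ 3  -6     -7 ]
[ 0   8   40/3 ]
[ 0   0  -76/3 ]
det(A) = (-1)^0 * (3) * (8) * (-76/3) = -608  (0 row swaps -> sign +1)

det(A) = -608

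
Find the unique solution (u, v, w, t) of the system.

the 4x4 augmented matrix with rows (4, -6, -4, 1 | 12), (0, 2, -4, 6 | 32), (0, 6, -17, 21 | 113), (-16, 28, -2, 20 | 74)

(4, 2, -1, 4)

Forward elimination on [A|b]:
R4 <- R4 - (-4)*R1:  [   0    4  -18   24  122 ]
R3 <- R3 - (3)*R2:  [  0   0  -5   3  17 ]
R4 <- R4 - (2)*R2:  [   0    0  -10   12   58 ]
R4 <- R4 - (2)*R3:  [  0   0   0   6  24 ]
Row echelon form:
[ 4  -6  -4  1  |  12 ]
[ 0   2  -4  6  |  32 ]
[ 0   0  -5  3  |  17 ]
[ 0   0   0  6  |  24 ]
Back-substitution:
t = (24) / 6 = 4
w = (17 - (3)*(4)) / -5 = -1
v = (32 - (-4)*(-1) - (6)*(4)) / 2 = 2
u = (12 - (-6)*(2) - (-4)*(-1) - (1)*(4)) / 4 = 4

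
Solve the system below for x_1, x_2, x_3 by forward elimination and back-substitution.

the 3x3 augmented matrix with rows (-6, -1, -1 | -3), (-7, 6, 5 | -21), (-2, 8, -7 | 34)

(1, 1, -4)

Forward elimination on [A|b]:
R2 <- R2 - (7/6)*R1:  [     0   43/6   37/6  -35/2 ]
R3 <- R3 - (1/3)*R1:  [     0   25/3  -20/3     35 ]
R3 <- R3 - (50/43)*R2:  [       0        0  -595/43  2380/43 ]
Row echelon form:
[ -6    -1       -1  |       -3 ]
[  0  43/6     37/6  |    -35/2 ]
[  0     0  -595/43  |  2380/43 ]
Back-substitution:
x_3 = (2380/43) / (-595/43) = -4
x_2 = (-35/2 - (37/6)*(-4)) / (43/6) = 1
x_1 = (-3 - (-1)*(1) - (-1)*(-4)) / -6 = 1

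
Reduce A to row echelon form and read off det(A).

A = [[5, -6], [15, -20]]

Forward elimination:
R2 <- R2 - (3)*R1:  [  0  -2 ]
Upper-triangular form:
[ 5  -6 ]
[ 0  -2 ]
det(A) = (-1)^0 * (5) * (-2) = -10  (0 row swaps -> sign +1)

det(A) = -10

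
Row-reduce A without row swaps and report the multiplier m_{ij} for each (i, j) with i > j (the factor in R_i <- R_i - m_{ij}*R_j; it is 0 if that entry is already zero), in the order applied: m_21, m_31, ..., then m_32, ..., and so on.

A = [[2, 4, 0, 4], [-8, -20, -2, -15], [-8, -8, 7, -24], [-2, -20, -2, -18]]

Forward elimination:
R2 <- R2 - (-4)*R1:  [  0  -4  -2   1 ]
R3 <- R3 - (-4)*R1:  [  0   8   7  -8 ]
R4 <- R4 - (-1)*R1:  [   0  -16   -2  -14 ]
R3 <- R3 - (-2)*R2:  [  0   0   3  -6 ]
R4 <- R4 - (4)*R2:  [   0    0    6  -18 ]
R4 <- R4 - (2)*R3:  [  0   0   0  -6 ]
Multipliers (in order of application): m_{21} = -4, m_{31} = -4, m_{41} = -1, m_{32} = -2, m_{42} = 4, m_{43} = 2

multipliers: -4, -4, -1, -2, 4, 2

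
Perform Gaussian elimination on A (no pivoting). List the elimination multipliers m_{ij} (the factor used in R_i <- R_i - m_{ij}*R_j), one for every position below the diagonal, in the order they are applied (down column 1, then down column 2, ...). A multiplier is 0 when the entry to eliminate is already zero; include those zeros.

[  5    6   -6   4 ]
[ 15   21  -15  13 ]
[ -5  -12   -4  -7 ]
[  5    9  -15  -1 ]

Forward elimination:
R2 <- R2 - (3)*R1:  [ 0  3  3  1 ]
R3 <- R3 - (-1)*R1:  [   0   -6  -10   -3 ]
R4 <- R4 - (1)*R1:  [  0   3  -9  -5 ]
R3 <- R3 - (-2)*R2:  [  0   0  -4  -1 ]
R4 <- R4 - (1)*R2:  [   0    0  -12   -6 ]
R4 <- R4 - (3)*R3:  [  0   0   0  -3 ]
Multipliers (in order of application): m_{21} = 3, m_{31} = -1, m_{41} = 1, m_{32} = -2, m_{42} = 1, m_{43} = 3

multipliers: 3, -1, 1, -2, 1, 3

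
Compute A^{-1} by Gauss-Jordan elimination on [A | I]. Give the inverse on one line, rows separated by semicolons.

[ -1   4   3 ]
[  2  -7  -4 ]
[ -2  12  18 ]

inverse = [39/2 9 -5/4; 7 3 -1/2; -5/2 -1 1/4]

Gauss-Jordan on [A | I]:
R1 <- (1/-1)*R1:  [  1  -4  -3  |  -1   0   0 ]
R2 <- R2 - (2)*R1:  [ 0  1  2  |  2  1  0 ]
R3 <- R3 - (-2)*R1:  [  0   4  12  |  -2   0   1 ]
R1 <- R1 - (-4)*R2:  [ 1  0  5  |  7  4  0 ]
R3 <- R3 - (4)*R2:  [   0    0    4  |  -10   -4    1 ]
R3 <- (1/4)*R3:  [    0     0     1  |  -5/2    -1   1/4 ]
R1 <- R1 - (5)*R3:  [    1     0     0  |  39/2     9  -5/4 ]
R2 <- R2 - (2)*R3:  [    0     1     0  |     7     3  -1/2 ]
Right block of [I | A^{-1}] is the inverse:
[ 39/2   9  -5/4 ]
[    7   3  -1/2 ]
[ -5/2  -1   1/4 ]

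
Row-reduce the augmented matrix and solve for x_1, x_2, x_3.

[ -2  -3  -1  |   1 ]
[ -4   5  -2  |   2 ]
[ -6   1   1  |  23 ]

Forward elimination on [A|b]:
R2 <- R2 - (2)*R1:  [  0  11   0   0 ]
R3 <- R3 - (3)*R1:  [  0  10   4  20 ]
R3 <- R3 - (10/11)*R2:  [  0   0   4  20 ]
Row echelon form:
[ -2  -3  -1  |   1 ]
[  0  11   0  |   0 ]
[  0   0   4  |  20 ]
Back-substitution:
x_3 = (20) / 4 = 5
x_2 = (0) / 11 = 0
x_1 = (1 - (-3)*(0) - (-1)*(5)) / -2 = -3

(-3, 0, 5)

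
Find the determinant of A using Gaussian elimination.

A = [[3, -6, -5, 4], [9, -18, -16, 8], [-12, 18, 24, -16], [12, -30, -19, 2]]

det(A) = 36

Forward elimination:
R2 <- R2 - (3)*R1:  [  0   0  -1  -4 ]
R3 <- R3 - (-4)*R1:  [  0  -6   4   0 ]
R4 <- R4 - (4)*R1:  [   0   -6    1  -14 ]
R2 <-> R3   (pivot in column 2 was zero)
[ 3  -6  -5    4 ]
[ 0  -6   4    0 ]
[ 0   0  -1   -4 ]
[ 0  -6   1  -14 ]
R4 <- R4 - (1)*R2:  [   0    0   -3  -14 ]
R4 <- R4 - (3)*R3:  [  0   0   0  -2 ]
Upper-triangular form:
[ 3  -6  -5   4 ]
[ 0  -6   4   0 ]
[ 0   0  -1  -4 ]
[ 0   0   0  -2 ]
det(A) = (-1)^1 * (3) * (-6) * (-1) * (-2) = 36  (1 row swap -> sign -1)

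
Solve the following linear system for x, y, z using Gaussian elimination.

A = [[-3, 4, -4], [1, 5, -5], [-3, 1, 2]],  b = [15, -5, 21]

(-5, 2, 2)

Forward elimination on [A|b]:
R2 <- R2 - (-1/3)*R1:  [     0   19/3  -19/3      0 ]
R3 <- R3 - (1)*R1:  [  0  -3   6   6 ]
R3 <- R3 - (-9/19)*R2:  [ 0  0  3  6 ]
Row echelon form:
[ -3     4     -4  |  15 ]
[  0  19/3  -19/3  |   0 ]
[  0     0      3  |   6 ]
Back-substitution:
z = (6) / 3 = 2
y = (0 - (-19/3)*(2)) / (19/3) = 2
x = (15 - (4)*(2) - (-4)*(2)) / -3 = -5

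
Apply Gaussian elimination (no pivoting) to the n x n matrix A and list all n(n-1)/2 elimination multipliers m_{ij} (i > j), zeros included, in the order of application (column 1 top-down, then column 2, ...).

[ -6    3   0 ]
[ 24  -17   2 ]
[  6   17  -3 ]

Forward elimination:
R2 <- R2 - (-4)*R1:  [  0  -5   2 ]
R3 <- R3 - (-1)*R1:  [  0  20  -3 ]
R3 <- R3 - (-4)*R2:  [ 0  0  5 ]
Multipliers (in order of application): m_{21} = -4, m_{31} = -1, m_{32} = -4

multipliers: -4, -1, -4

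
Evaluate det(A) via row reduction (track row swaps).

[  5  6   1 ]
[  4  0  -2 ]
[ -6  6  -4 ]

det(A) = 252

Forward elimination:
R2 <- R2 - (4/5)*R1:  [     0  -24/5  -14/5 ]
R3 <- R3 - (-6/5)*R1:  [     0   66/5  -14/5 ]
R3 <- R3 - (-11/4)*R2:  [     0      0  -21/2 ]
Upper-triangular form:
[ 5      6      1 ]
[ 0  -24/5  -14/5 ]
[ 0      0  -21/2 ]
det(A) = (-1)^0 * (5) * (-24/5) * (-21/2) = 252  (0 row swaps -> sign +1)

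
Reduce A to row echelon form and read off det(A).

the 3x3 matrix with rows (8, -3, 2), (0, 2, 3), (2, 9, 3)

Forward elimination:
R3 <- R3 - (1/4)*R1:  [    0  39/4   5/2 ]
R3 <- R3 - (39/8)*R2:  [     0      0  -97/8 ]
Upper-triangular form:
[ 8  -3      2 ]
[ 0   2      3 ]
[ 0   0  -97/8 ]
det(A) = (-1)^0 * (8) * (2) * (-97/8) = -194  (0 row swaps -> sign +1)

det(A) = -194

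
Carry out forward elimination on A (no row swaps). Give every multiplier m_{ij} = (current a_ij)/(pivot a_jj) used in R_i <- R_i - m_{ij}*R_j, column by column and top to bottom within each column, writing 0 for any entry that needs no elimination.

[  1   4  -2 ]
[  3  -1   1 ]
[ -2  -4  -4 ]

Forward elimination:
R2 <- R2 - (3)*R1:  [   0  -13    7 ]
R3 <- R3 - (-2)*R1:  [  0   4  -8 ]
R3 <- R3 - (-4/13)*R2:  [      0       0  -76/13 ]
Multipliers (in order of application): m_{21} = 3, m_{31} = -2, m_{32} = -4/13

multipliers: 3, -2, -4/13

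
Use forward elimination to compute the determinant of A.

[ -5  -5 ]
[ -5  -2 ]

det(A) = -15

Forward elimination:
R2 <- R2 - (1)*R1:  [ 0  3 ]
Upper-triangular form:
[ -5  -5 ]
[  0   3 ]
det(A) = (-1)^0 * (-5) * (3) = -15  (0 row swaps -> sign +1)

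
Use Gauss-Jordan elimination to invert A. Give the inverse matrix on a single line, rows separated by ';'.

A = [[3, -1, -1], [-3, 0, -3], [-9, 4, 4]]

inverse = [4/3 0 1/3; 13/3 1/3 4/3; -4/3 -1/3 -1/3]

Gauss-Jordan on [A | I]:
R1 <- (1/3)*R1:  [    1  -1/3  -1/3  |   1/3     0     0 ]
R2 <- R2 - (-3)*R1:  [  0  -1  -4  |   1   1   0 ]
R3 <- R3 - (-9)*R1:  [ 0  1  1  |  3  0  1 ]
R2 <- (1/-1)*R2:  [  0   1   4  |  -1  -1   0 ]
R1 <- R1 - (-1/3)*R2:  [    1     0     1  |     0  -1/3     0 ]
R3 <- R3 - (1)*R2:  [  0   0  -3  |   4   1   1 ]
R3 <- (1/-3)*R3:  [    0     0     1  |  -4/3  -1/3  -1/3 ]
R1 <- R1 - (1)*R3:  [   1    0    0  |  4/3    0  1/3 ]
R2 <- R2 - (4)*R3:  [    0     1     0  |  13/3   1/3   4/3 ]
Right block of [I | A^{-1}] is the inverse:
[  4/3     0   1/3 ]
[ 13/3   1/3   4/3 ]
[ -4/3  -1/3  -1/3 ]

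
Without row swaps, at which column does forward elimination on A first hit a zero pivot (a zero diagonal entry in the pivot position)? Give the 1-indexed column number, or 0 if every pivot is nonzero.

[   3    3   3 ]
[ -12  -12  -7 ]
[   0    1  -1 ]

Naive forward elimination:
R2 <- R2 - (-4)*R1:  [ 0  0  5 ]
Matrix at this point:
[ 3  3   3 ]
[ 0  0   5 ]
[ 0  1  -1 ]
Pivot entry (2,2) is zero but row 3 has 1 in column 2 -> naive elimination stops; a row interchange (e.g. R2 <-> R3) would be required here.

first zero-pivot column = 2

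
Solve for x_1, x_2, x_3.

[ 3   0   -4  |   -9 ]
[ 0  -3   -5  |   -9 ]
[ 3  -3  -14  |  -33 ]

(1, -2, 3)

Forward elimination on [A|b]:
R3 <- R3 - (1)*R1:  [   0   -3  -10  -24 ]
R3 <- R3 - (1)*R2:  [   0    0   -5  -15 ]
Row echelon form:
[ 3   0  -4  |   -9 ]
[ 0  -3  -5  |   -9 ]
[ 0   0  -5  |  -15 ]
Back-substitution:
x_3 = (-15) / -5 = 3
x_2 = (-9 - (-5)*(3)) / -3 = -2
x_1 = (-9 - (-4)*(3)) / 3 = 1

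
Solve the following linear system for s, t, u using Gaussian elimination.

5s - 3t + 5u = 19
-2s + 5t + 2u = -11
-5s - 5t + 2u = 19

Forward elimination on [A|b]:
R2 <- R2 - (-2/5)*R1:  [     0   19/5      4  -17/5 ]
R3 <- R3 - (-1)*R1:  [  0  -8   7  38 ]
R3 <- R3 - (-40/19)*R2:  [      0       0  293/19  586/19 ]
Row echelon form:
[ 5    -3       5  |      19 ]
[ 0  19/5       4  |   -17/5 ]
[ 0     0  293/19  |  586/19 ]
Back-substitution:
u = (586/19) / (293/19) = 2
t = (-17/5 - (4)*(2)) / (19/5) = -3
s = (19 - (-3)*(-3) - (5)*(2)) / 5 = 0

(0, -3, 2)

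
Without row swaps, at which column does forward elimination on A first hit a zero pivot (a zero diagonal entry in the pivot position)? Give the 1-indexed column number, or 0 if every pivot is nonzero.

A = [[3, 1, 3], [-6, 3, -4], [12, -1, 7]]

Naive forward elimination:
R2 <- R2 - (-2)*R1:  [ 0  5  2 ]
R3 <- R3 - (4)*R1:  [  0  -5  -5 ]
R3 <- R3 - (-1)*R2:  [  0   0  -3 ]
All pivots nonzero; naive elimination completes without hitting a zero pivot.

first zero-pivot column = 0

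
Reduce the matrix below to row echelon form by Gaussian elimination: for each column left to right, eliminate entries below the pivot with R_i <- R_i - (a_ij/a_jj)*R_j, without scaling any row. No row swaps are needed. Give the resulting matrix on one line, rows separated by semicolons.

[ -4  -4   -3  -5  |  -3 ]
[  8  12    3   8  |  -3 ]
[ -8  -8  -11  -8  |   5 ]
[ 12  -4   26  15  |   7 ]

REF = [-4 -4 -3 -5 -3; 0 4 -3 -2 -9; 0 0 -5 2 11; 0 0 0 -6 -27]

Forward elimination:
R2 <- R2 - (-2)*R1:  [  0   4  -3  -2  -9 ]
R3 <- R3 - (2)*R1:  [  0   0  -5   2  11 ]
R4 <- R4 - (-3)*R1:  [   0  -16   17    0   -2 ]
R4 <- R4 - (-4)*R2:  [   0    0    5   -8  -38 ]
R4 <- R4 - (-1)*R3:  [   0    0    0   -6  -27 ]
Row echelon form:
[ -4  -4  -3  -5  |   -3 ]
[  0   4  -3  -2  |   -9 ]
[  0   0  -5   2  |   11 ]
[  0   0   0  -6  |  -27 ]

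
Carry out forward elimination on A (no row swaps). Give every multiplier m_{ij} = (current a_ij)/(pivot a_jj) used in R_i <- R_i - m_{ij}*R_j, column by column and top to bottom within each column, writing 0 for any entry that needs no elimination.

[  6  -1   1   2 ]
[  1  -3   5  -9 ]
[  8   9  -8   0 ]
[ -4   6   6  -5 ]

Forward elimination:
R2 <- R2 - (1/6)*R1:  [     0  -17/6   29/6  -28/3 ]
R3 <- R3 - (4/3)*R1:  [     0   31/3  -28/3   -8/3 ]
R4 <- R4 - (-2/3)*R1:  [     0   16/3   20/3  -11/3 ]
R3 <- R3 - (-62/17)*R2:  [       0        0   141/17  -624/17 ]
R4 <- R4 - (-32/17)*R2:  [       0        0   268/17  -361/17 ]
R4 <- R4 - (268/141)*R3:  [       0        0        0  2281/47 ]
Multipliers (in order of application): m_{21} = 1/6, m_{31} = 4/3, m_{41} = -2/3, m_{32} = -62/17, m_{42} = -32/17, m_{43} = 268/141

multipliers: 1/6, 4/3, -2/3, -62/17, -32/17, 268/141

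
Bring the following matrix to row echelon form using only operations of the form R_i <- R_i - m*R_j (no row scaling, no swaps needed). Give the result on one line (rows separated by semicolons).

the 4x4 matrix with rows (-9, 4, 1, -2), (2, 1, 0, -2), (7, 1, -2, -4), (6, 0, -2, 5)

Forward elimination:
R2 <- R2 - (-2/9)*R1:  [     0   17/9    2/9  -22/9 ]
R3 <- R3 - (-7/9)*R1:  [     0   37/9  -11/9  -50/9 ]
R4 <- R4 - (-2/3)*R1:  [    0   8/3  -4/3  11/3 ]
R3 <- R3 - (37/17)*R2:  [      0       0  -29/17   -4/17 ]
R4 <- R4 - (24/17)*R2:  [      0       0  -28/17  121/17 ]
R4 <- R4 - (28/29)*R3:  [      0       0       0  213/29 ]
Row echelon form:
[ -9     4       1      -2 ]
[  0  17/9     2/9   -22/9 ]
[  0     0  -29/17   -4/17 ]
[  0     0       0  213/29 ]

REF = [-9 4 1 -2; 0 17/9 2/9 -22/9; 0 0 -29/17 -4/17; 0 0 0 213/29]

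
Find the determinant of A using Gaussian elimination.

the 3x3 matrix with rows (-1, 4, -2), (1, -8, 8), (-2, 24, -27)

Forward elimination:
R2 <- R2 - (-1)*R1:  [  0  -4   6 ]
R3 <- R3 - (2)*R1:  [   0   16  -23 ]
R3 <- R3 - (-4)*R2:  [ 0  0  1 ]
Upper-triangular form:
[ -1   4  -2 ]
[  0  -4   6 ]
[  0   0   1 ]
det(A) = (-1)^0 * (-1) * (-4) * (1) = 4  (0 row swaps -> sign +1)

det(A) = 4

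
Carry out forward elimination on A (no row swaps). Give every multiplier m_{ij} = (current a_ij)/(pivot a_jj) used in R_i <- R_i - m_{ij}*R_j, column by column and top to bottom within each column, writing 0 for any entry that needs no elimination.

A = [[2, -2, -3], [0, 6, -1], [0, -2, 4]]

Forward elimination:
R2: entry in column 1 is already 0 -> m_{21} = 0 (no row operation needed)
R3: entry in column 1 is already 0 -> m_{31} = 0 (no row operation needed)
R3 <- R3 - (-1/3)*R2:  [    0     0  11/3 ]
Multipliers (in order of application): m_{21} = 0, m_{31} = 0, m_{32} = -1/3

multipliers: 0, 0, -1/3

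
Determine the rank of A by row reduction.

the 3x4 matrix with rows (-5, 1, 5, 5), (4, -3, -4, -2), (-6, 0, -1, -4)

rank(A) = 3

Row reduction:
R2 <- R2 - (-4/5)*R1:  [     0  -11/5      0      2 ]
R3 <- R3 - (6/5)*R1:  [    0  -6/5    -7   -10 ]
R3 <- R3 - (6/11)*R2:  [       0        0       -7  -122/11 ]
Row echelon form:
[ -5      1   5        5 ]
[  0  -11/5   0        2 ]
[  0      0  -7  -122/11 ]
Nonzero rows / pivot columns: 3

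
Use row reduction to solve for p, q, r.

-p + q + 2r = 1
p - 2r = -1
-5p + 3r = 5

Forward elimination on [A|b]:
R2 <- R2 - (-1)*R1:  [ 0  1  0  0 ]
R3 <- R3 - (5)*R1:  [  0  -5  -7   0 ]
R3 <- R3 - (-5)*R2:  [  0   0  -7   0 ]
Row echelon form:
[ -1  1   2  |  1 ]
[  0  1   0  |  0 ]
[  0  0  -7  |  0 ]
Back-substitution:
r = (0) / -7 = 0
q = (0) / 1 = 0
p = (1 - (1)*(0) - (2)*(0)) / -1 = -1

(-1, 0, 0)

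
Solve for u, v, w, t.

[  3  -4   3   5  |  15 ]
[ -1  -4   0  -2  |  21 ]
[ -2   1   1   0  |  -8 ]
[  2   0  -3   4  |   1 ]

Forward elimination on [A|b]:
R2 <- R2 - (-1/3)*R1:  [     0  -16/3      1   -1/3     26 ]
R3 <- R3 - (-2/3)*R1:  [    0  -5/3     3  10/3     2 ]
R4 <- R4 - (2/3)*R1:  [   0  8/3   -5  2/3   -9 ]
R3 <- R3 - (5/16)*R2:  [     0      0  43/16  55/16  -49/8 ]
R4 <- R4 - (-1/2)*R2:  [    0     0  -9/2   1/2     4 ]
R4 <- R4 - (-72/43)*R3:  [       0        0        0   269/43  -269/43 ]
Row echelon form:
[ 3     -4      3       5  |       15 ]
[ 0  -16/3      1    -1/3  |       26 ]
[ 0      0  43/16   55/16  |    -49/8 ]
[ 0      0      0  269/43  |  -269/43 ]
Back-substitution:
t = (-269/43) / (269/43) = -1
w = (-49/8 - (55/16)*(-1)) / (43/16) = -1
v = (26 - (1)*(-1) - (-1/3)*(-1)) / (-16/3) = -5
u = (15 - (-4)*(-5) - (3)*(-1) - (5)*(-1)) / 3 = 1

(1, -5, -1, -1)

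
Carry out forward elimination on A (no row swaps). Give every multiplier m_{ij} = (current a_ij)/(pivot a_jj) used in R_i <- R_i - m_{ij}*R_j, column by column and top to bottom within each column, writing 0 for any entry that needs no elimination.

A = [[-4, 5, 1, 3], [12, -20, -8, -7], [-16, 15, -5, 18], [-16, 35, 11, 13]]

Forward elimination:
R2 <- R2 - (-3)*R1:  [  0  -5  -5   2 ]
R3 <- R3 - (4)*R1:  [  0  -5  -9   6 ]
R4 <- R4 - (4)*R1:  [  0  15   7   1 ]
R3 <- R3 - (1)*R2:  [  0   0  -4   4 ]
R4 <- R4 - (-3)*R2:  [  0   0  -8   7 ]
R4 <- R4 - (2)*R3:  [  0   0   0  -1 ]
Multipliers (in order of application): m_{21} = -3, m_{31} = 4, m_{41} = 4, m_{32} = 1, m_{42} = -3, m_{43} = 2

multipliers: -3, 4, 4, 1, -3, 2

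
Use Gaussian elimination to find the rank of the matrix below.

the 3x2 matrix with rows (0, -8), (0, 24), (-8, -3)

rank(A) = 2

Row reduction:
R1 <-> R3   (pivot in column 1 was zero)
[ -8  -3 ]
[  0  24 ]
[  0  -8 ]
R3 <- R3 - (-1/3)*R2:  [ 0  0 ]
Row echelon form:
[ -8  -3 ]
[  0  24 ]
[  0   0 ]
Nonzero rows / pivot columns: 2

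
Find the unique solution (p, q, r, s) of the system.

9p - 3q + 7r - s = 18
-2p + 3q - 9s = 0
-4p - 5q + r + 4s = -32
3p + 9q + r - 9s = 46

Forward elimination on [A|b]:
R2 <- R2 - (-2/9)*R1:  [     0    7/3   14/9  -83/9      4 ]
R3 <- R3 - (-4/9)*R1:  [     0  -19/3   37/9   32/9    -24 ]
R4 <- R4 - (1/3)*R1:  [     0     10   -4/3  -26/3     40 ]
R3 <- R3 - (-19/7)*R2:  [       0        0     25/3  -451/21    -92/7 ]
R4 <- R4 - (30/7)*R2:  [     0      0     -8  216/7  160/7 ]
R4 <- R4 - (-24/25)*R3:  [      0       0       0  256/25  256/25 ]
Row echelon form:
[ 9   -3     7       -1  |      18 ]
[ 0  7/3  14/9    -83/9  |       4 ]
[ 0    0  25/3  -451/21  |   -92/7 ]
[ 0    0     0   256/25  |  256/25 ]
Back-substitution:
s = (256/25) / (256/25) = 1
r = (-92/7 - (-451/21)*(1)) / (25/3) = 1
q = (4 - (14/9)*(1) - (-83/9)*(1)) / (7/3) = 5
p = (18 - (-3)*(5) - (7)*(1) - (-1)*(1)) / 9 = 3

(3, 5, 1, 1)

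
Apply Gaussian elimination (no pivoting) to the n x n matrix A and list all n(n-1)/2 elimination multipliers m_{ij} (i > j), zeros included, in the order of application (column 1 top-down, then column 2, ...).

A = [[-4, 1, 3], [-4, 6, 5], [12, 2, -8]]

multipliers: 1, -3, 1

Forward elimination:
R2 <- R2 - (1)*R1:  [ 0  5  2 ]
R3 <- R3 - (-3)*R1:  [ 0  5  1 ]
R3 <- R3 - (1)*R2:  [  0   0  -1 ]
Multipliers (in order of application): m_{21} = 1, m_{31} = -3, m_{32} = 1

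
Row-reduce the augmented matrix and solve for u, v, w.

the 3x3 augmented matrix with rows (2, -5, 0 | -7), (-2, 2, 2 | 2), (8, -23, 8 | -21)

Forward elimination on [A|b]:
R2 <- R2 - (-1)*R1:  [  0  -3   2  -5 ]
R3 <- R3 - (4)*R1:  [  0  -3   8   7 ]
R3 <- R3 - (1)*R2:  [  0   0   6  12 ]
Row echelon form:
[ 2  -5  0  |  -7 ]
[ 0  -3  2  |  -5 ]
[ 0   0  6  |  12 ]
Back-substitution:
w = (12) / 6 = 2
v = (-5 - (2)*(2)) / -3 = 3
u = (-7 - (-5)*(3)) / 2 = 4

(4, 3, 2)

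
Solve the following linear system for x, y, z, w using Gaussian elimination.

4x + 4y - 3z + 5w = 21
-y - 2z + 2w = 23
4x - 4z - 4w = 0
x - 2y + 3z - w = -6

Forward elimination on [A|b]:
R3 <- R3 - (1)*R1:  [   0   -4   -1   -9  -21 ]
R4 <- R4 - (1/4)*R1:  [     0     -3   15/4   -9/4  -45/4 ]
R3 <- R3 - (4)*R2:  [    0     0     7   -17  -113 ]
R4 <- R4 - (3)*R2:  [      0       0    39/4   -33/4  -321/4 ]
R4 <- R4 - (39/28)*R3:  [     0      0      0  108/7  540/7 ]
Row echelon form:
[ 4   4  -3      5  |     21 ]
[ 0  -1  -2      2  |     23 ]
[ 0   0   7    -17  |   -113 ]
[ 0   0   0  108/7  |  540/7 ]
Back-substitution:
w = (540/7) / (108/7) = 5
z = (-113 - (-17)*(5)) / 7 = -4
y = (23 - (-2)*(-4) - (2)*(5)) / -1 = -5
x = (21 - (4)*(-5) - (-3)*(-4) - (5)*(5)) / 4 = 1

(1, -5, -4, 5)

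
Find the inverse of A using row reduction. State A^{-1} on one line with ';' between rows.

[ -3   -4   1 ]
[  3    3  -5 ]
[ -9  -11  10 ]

Gauss-Jordan on [A | I]:
R1 <- (1/-3)*R1:  [    1   4/3  -1/3  |  -1/3     0     0 ]
R2 <- R2 - (3)*R1:  [  0  -1  -4  |   1   1   0 ]
R3 <- R3 - (-9)*R1:  [  0   1   7  |  -3   0   1 ]
R2 <- (1/-1)*R2:  [  0   1   4  |  -1  -1   0 ]
R1 <- R1 - (4/3)*R2:  [     1      0  -17/3  |      1    4/3      0 ]
R3 <- R3 - (1)*R2:  [  0   0   3  |  -2   1   1 ]
R3 <- (1/3)*R3:  [    0     0     1  |  -2/3   1/3   1/3 ]
R1 <- R1 - (-17/3)*R3:  [     1      0      0  |  -25/9   29/9   17/9 ]
R2 <- R2 - (4)*R3:  [    0     1     0  |   5/3  -7/3  -4/3 ]
Right block of [I | A^{-1}] is the inverse:
[ -25/9  29/9  17/9 ]
[   5/3  -7/3  -4/3 ]
[  -2/3   1/3   1/3 ]

inverse = [-25/9 29/9 17/9; 5/3 -7/3 -4/3; -2/3 1/3 1/3]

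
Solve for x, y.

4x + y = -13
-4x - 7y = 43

Forward elimination on [A|b]:
R2 <- R2 - (-1)*R1:  [  0  -6  30 ]
Row echelon form:
[ 4   1  |  -13 ]
[ 0  -6  |   30 ]
Back-substitution:
y = (30) / -6 = -5
x = (-13 - (1)*(-5)) / 4 = -2

(-2, -5)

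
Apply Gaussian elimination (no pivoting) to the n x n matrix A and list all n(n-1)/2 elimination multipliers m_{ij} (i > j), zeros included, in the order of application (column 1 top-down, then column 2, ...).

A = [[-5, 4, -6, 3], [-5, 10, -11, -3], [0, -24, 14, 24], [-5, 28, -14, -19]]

multipliers: 1, 0, 1, -4, 4, -2

Forward elimination:
R2 <- R2 - (1)*R1:  [  0   6  -5  -6 ]
R3: entry in column 1 is already 0 -> m_{31} = 0 (no row operation needed)
R4 <- R4 - (1)*R1:  [   0   24   -8  -22 ]
R3 <- R3 - (-4)*R2:  [  0   0  -6   0 ]
R4 <- R4 - (4)*R2:  [  0   0  12   2 ]
R4 <- R4 - (-2)*R3:  [ 0  0  0  2 ]
Multipliers (in order of application): m_{21} = 1, m_{31} = 0, m_{41} = 1, m_{32} = -4, m_{42} = 4, m_{43} = -2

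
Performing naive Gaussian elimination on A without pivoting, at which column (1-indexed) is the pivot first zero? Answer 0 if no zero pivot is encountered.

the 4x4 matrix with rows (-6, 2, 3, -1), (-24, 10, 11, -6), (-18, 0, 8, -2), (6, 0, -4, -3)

Naive forward elimination:
R2 <- R2 - (4)*R1:  [  0   2  -1  -2 ]
R3 <- R3 - (3)*R1:  [  0  -6  -1   1 ]
R4 <- R4 - (-1)*R1:  [  0   2  -1  -4 ]
R3 <- R3 - (-3)*R2:  [  0   0  -4  -5 ]
R4 <- R4 - (1)*R2:  [  0   0   0  -2 ]
All pivots nonzero; naive elimination completes without hitting a zero pivot.

first zero-pivot column = 0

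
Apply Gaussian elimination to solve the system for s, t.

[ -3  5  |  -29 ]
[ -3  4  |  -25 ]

(3, -4)

Forward elimination on [A|b]:
R2 <- R2 - (1)*R1:  [  0  -1   4 ]
Row echelon form:
[ -3   5  |  -29 ]
[  0  -1  |    4 ]
Back-substitution:
t = (4) / -1 = -4
s = (-29 - (5)*(-4)) / -3 = 3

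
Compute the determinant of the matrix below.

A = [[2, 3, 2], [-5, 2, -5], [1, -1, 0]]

Forward elimination:
R2 <- R2 - (-5/2)*R1:  [    0  19/2     0 ]
R3 <- R3 - (1/2)*R1:  [    0  -5/2    -1 ]
R3 <- R3 - (-5/19)*R2:  [  0   0  -1 ]
Upper-triangular form:
[ 2     3   2 ]
[ 0  19/2   0 ]
[ 0     0  -1 ]
det(A) = (-1)^0 * (2) * (19/2) * (-1) = -19  (0 row swaps -> sign +1)

det(A) = -19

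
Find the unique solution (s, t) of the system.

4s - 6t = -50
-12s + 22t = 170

(-5, 5)

Forward elimination on [A|b]:
R2 <- R2 - (-3)*R1:  [  0   4  20 ]
Row echelon form:
[ 4  -6  |  -50 ]
[ 0   4  |   20 ]
Back-substitution:
t = (20) / 4 = 5
s = (-50 - (-6)*(5)) / 4 = -5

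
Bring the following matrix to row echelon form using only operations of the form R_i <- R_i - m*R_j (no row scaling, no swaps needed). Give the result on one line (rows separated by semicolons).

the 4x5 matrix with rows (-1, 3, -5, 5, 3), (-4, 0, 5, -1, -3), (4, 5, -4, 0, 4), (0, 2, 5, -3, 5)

Forward elimination:
R2 <- R2 - (4)*R1:  [   0  -12   25  -21  -15 ]
R3 <- R3 - (-4)*R1:  [   0   17  -24   20   16 ]
R3 <- R3 - (-17/12)*R2:  [      0       0  137/12   -39/4   -21/4 ]
R4 <- R4 - (-1/6)*R2:  [     0      0   55/6  -13/2    5/2 ]
R4 <- R4 - (110/137)*R3:  [       0        0        0  182/137  920/137 ]
Row echelon form:
[ -1    3      -5        5        3 ]
[  0  -12      25      -21      -15 ]
[  0    0  137/12    -39/4    -21/4 ]
[  0    0       0  182/137  920/137 ]

REF = [-1 3 -5 5 3; 0 -12 25 -21 -15; 0 0 137/12 -39/4 -21/4; 0 0 0 182/137 920/137]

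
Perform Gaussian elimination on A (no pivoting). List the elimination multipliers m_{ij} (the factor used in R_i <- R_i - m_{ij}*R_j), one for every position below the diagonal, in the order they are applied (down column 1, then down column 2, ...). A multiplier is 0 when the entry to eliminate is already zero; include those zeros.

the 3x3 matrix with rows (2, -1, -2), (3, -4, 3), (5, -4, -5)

Forward elimination:
R2 <- R2 - (3/2)*R1:  [    0  -5/2     6 ]
R3 <- R3 - (5/2)*R1:  [    0  -3/2     0 ]
R3 <- R3 - (3/5)*R2:  [     0      0  -18/5 ]
Multipliers (in order of application): m_{21} = 3/2, m_{31} = 5/2, m_{32} = 3/5

multipliers: 3/2, 5/2, 3/5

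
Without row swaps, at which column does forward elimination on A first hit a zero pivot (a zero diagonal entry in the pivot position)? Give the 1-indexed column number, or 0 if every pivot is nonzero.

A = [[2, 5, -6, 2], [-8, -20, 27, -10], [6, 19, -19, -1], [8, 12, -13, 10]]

Naive forward elimination:
R2 <- R2 - (-4)*R1:  [  0   0   3  -2 ]
R3 <- R3 - (3)*R1:  [  0   4  -1  -7 ]
R4 <- R4 - (4)*R1:  [  0  -8  11   2 ]
Matrix at this point:
[ 2   5  -6   2 ]
[ 0   0   3  -2 ]
[ 0   4  -1  -7 ]
[ 0  -8  11   2 ]
Pivot entry (2,2) is zero but row 3 has 4 in column 2 -> naive elimination stops; a row interchange (e.g. R2 <-> R3) would be required here.

first zero-pivot column = 2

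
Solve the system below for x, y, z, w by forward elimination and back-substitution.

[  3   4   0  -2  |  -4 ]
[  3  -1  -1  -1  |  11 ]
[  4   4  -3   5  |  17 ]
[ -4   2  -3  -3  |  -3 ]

Forward elimination on [A|b]:
R2 <- R2 - (1)*R1:  [  0  -5  -1   1  15 ]
R3 <- R3 - (4/3)*R1:  [    0  -4/3    -3  23/3  67/3 ]
R4 <- R4 - (-4/3)*R1:  [     0   22/3     -3  -17/3  -25/3 ]
R3 <- R3 - (4/15)*R2:  [      0       0  -41/15    37/5    55/3 ]
R4 <- R4 - (-22/15)*R2:  [      0       0  -67/15   -21/5    41/3 ]
R4 <- R4 - (67/41)*R3:  [       0        0        0  -668/41  -668/41 ]
Row echelon form:
[ 3   4       0       -2  |       -4 ]
[ 0  -5      -1        1  |       15 ]
[ 0   0  -41/15     37/5  |     55/3 ]
[ 0   0       0  -668/41  |  -668/41 ]
Back-substitution:
w = (-668/41) / (-668/41) = 1
z = (55/3 - (37/5)*(1)) / (-41/15) = -4
y = (15 - (-1)*(-4) - (1)*(1)) / -5 = -2
x = (-4 - (4)*(-2) - (-2)*(1)) / 3 = 2

(2, -2, -4, 1)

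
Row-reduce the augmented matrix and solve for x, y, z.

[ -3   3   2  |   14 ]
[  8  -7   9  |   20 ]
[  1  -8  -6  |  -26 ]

Forward elimination on [A|b]:
R2 <- R2 - (-8/3)*R1:  [     0      1   43/3  172/3 ]
R3 <- R3 - (-1/3)*R1:  [     0     -7  -16/3  -64/3 ]
R3 <- R3 - (-7)*R2:  [   0    0   95  380 ]
Row echelon form:
[ -3  3     2  |     14 ]
[  0  1  43/3  |  172/3 ]
[  0  0    95  |    380 ]
Back-substitution:
z = (380) / 95 = 4
y = (172/3 - (43/3)*(4)) / 1 = 0
x = (14 - (3)*(0) - (2)*(4)) / -3 = -2

(-2, 0, 4)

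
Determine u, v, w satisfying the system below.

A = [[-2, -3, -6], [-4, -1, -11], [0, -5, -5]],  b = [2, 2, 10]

(5, 0, -2)

Forward elimination on [A|b]:
R2 <- R2 - (2)*R1:  [  0   5   1  -2 ]
R3 <- R3 - (-1)*R2:  [  0   0  -4   8 ]
Row echelon form:
[ -2  -3  -6  |   2 ]
[  0   5   1  |  -2 ]
[  0   0  -4  |   8 ]
Back-substitution:
w = (8) / -4 = -2
v = (-2 - (1)*(-2)) / 5 = 0
u = (2 - (-3)*(0) - (-6)*(-2)) / -2 = 5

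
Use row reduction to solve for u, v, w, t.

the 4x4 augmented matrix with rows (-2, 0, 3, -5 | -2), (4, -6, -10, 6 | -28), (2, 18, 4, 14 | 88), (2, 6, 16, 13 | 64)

Forward elimination on [A|b]:
R2 <- R2 - (-2)*R1:  [   0   -6   -4   -4  -32 ]
R3 <- R3 - (-1)*R1:  [  0  18   7   9  86 ]
R4 <- R4 - (-1)*R1:  [  0   6  19   8  62 ]
R3 <- R3 - (-3)*R2:  [   0    0   -5   -3  -10 ]
R4 <- R4 - (-1)*R2:  [  0   0  15   4  30 ]
R4 <- R4 - (-3)*R3:  [  0   0   0  -5   0 ]
Row echelon form:
[ -2   0   3  -5  |   -2 ]
[  0  -6  -4  -4  |  -32 ]
[  0   0  -5  -3  |  -10 ]
[  0   0   0  -5  |    0 ]
Back-substitution:
t = (0) / -5 = 0
w = (-10 - (-3)*(0)) / -5 = 2
v = (-32 - (-4)*(2) - (-4)*(0)) / -6 = 4
u = (-2 - (3)*(2) - (-5)*(0)) / -2 = 4

(4, 4, 2, 0)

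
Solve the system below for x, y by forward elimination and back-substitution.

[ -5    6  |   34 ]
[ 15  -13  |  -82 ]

(-2, 4)

Forward elimination on [A|b]:
R2 <- R2 - (-3)*R1:  [  0   5  20 ]
Row echelon form:
[ -5  6  |  34 ]
[  0  5  |  20 ]
Back-substitution:
y = (20) / 5 = 4
x = (34 - (6)*(4)) / -5 = -2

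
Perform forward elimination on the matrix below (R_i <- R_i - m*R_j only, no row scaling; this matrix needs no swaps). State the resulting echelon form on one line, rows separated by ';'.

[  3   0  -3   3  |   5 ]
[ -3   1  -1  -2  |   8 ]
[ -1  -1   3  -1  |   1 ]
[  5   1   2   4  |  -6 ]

REF = [3 0 -3 3 5; 0 1 -4 1 13; 0 0 -2 1 47/3; 0 0 0 7/2 353/6]

Forward elimination:
R2 <- R2 - (-1)*R1:  [  0   1  -4   1  13 ]
R3 <- R3 - (-1/3)*R1:  [   0   -1    2    0  8/3 ]
R4 <- R4 - (5/3)*R1:  [     0      1      7     -1  -43/3 ]
R3 <- R3 - (-1)*R2:  [    0     0    -2     1  47/3 ]
R4 <- R4 - (1)*R2:  [     0      0     11     -2  -82/3 ]
R4 <- R4 - (-11/2)*R3:  [     0      0      0    7/2  353/6 ]
Row echelon form:
[ 3  0  -3    3  |      5 ]
[ 0  1  -4    1  |     13 ]
[ 0  0  -2    1  |   47/3 ]
[ 0  0   0  7/2  |  353/6 ]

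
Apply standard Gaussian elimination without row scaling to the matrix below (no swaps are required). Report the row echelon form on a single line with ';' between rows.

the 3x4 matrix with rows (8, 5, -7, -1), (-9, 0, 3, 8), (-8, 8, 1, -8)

REF = [8 5 -7 -1; 0 45/8 -39/8 55/8; 0 0 79/15 -224/9]

Forward elimination:
R2 <- R2 - (-9/8)*R1:  [     0   45/8  -39/8   55/8 ]
R3 <- R3 - (-1)*R1:  [  0  13  -6  -9 ]
R3 <- R3 - (104/45)*R2:  [      0       0   79/15  -224/9 ]
Row echelon form:
[ 8     5     -7      -1 ]
[ 0  45/8  -39/8    55/8 ]
[ 0     0  79/15  -224/9 ]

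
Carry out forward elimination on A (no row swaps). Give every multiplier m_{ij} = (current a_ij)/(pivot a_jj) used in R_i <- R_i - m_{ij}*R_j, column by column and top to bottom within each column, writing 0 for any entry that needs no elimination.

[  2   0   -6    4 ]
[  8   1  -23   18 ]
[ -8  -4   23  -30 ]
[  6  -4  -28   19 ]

Forward elimination:
R2 <- R2 - (4)*R1:  [ 0  1  1  2 ]
R3 <- R3 - (-4)*R1:  [   0   -4   -1  -14 ]
R4 <- R4 - (3)*R1:  [   0   -4  -10    7 ]
R3 <- R3 - (-4)*R2:  [  0   0   3  -6 ]
R4 <- R4 - (-4)*R2:  [  0   0  -6  15 ]
R4 <- R4 - (-2)*R3:  [ 0  0  0  3 ]
Multipliers (in order of application): m_{21} = 4, m_{31} = -4, m_{41} = 3, m_{32} = -4, m_{42} = -4, m_{43} = -2

multipliers: 4, -4, 3, -4, -4, -2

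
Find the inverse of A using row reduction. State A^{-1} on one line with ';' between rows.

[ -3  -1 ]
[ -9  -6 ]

Gauss-Jordan on [A | I]:
R1 <- (1/-3)*R1:  [    1   1/3  |  -1/3     0 ]
R2 <- R2 - (-9)*R1:  [  0  -3  |  -3   1 ]
R2 <- (1/-3)*R2:  [    0     1  |     1  -1/3 ]
R1 <- R1 - (1/3)*R2:  [    1     0  |  -2/3   1/9 ]
Right block of [I | A^{-1}] is the inverse:
[ -2/3   1/9 ]
[    1  -1/3 ]

inverse = [-2/3 1/9; 1 -1/3]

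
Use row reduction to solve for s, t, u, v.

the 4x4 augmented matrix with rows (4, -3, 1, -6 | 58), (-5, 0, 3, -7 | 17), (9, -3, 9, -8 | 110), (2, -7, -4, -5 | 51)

(4, -5, 3, -4)

Forward elimination on [A|b]:
R2 <- R2 - (-5/4)*R1:  [     0  -15/4   17/4  -29/2  179/2 ]
R3 <- R3 - (9/4)*R1:  [     0   15/4   27/4   11/2  -41/2 ]
R4 <- R4 - (1/2)*R1:  [     0  -11/2   -9/2     -2     22 ]
R3 <- R3 - (-1)*R2:  [  0   0  11  -9  69 ]
R4 <- R4 - (22/15)*R2:  [        0         0   -161/15    289/15  -1639/15 ]
R4 <- R4 - (-161/165)*R3:  [        0         0         0    346/33  -1384/33 ]
Row echelon form:
[ 4     -3     1      -6  |        58 ]
[ 0  -15/4  17/4   -29/2  |     179/2 ]
[ 0      0    11      -9  |        69 ]
[ 0      0     0  346/33  |  -1384/33 ]
Back-substitution:
v = (-1384/33) / (346/33) = -4
u = (69 - (-9)*(-4)) / 11 = 3
t = (179/2 - (17/4)*(3) - (-29/2)*(-4)) / (-15/4) = -5
s = (58 - (-3)*(-5) - (1)*(3) - (-6)*(-4)) / 4 = 4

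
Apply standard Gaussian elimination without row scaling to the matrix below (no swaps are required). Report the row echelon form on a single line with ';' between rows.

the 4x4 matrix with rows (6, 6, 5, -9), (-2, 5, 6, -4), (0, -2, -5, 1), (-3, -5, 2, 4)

REF = [6 6 5 -9; 0 7 23/3 -7; 0 0 -59/21 -1; 0 0 0 -288/59]

Forward elimination:
R2 <- R2 - (-1/3)*R1:  [    0     7  23/3    -7 ]
R4 <- R4 - (-1/2)*R1:  [    0    -2   9/2  -1/2 ]
R3 <- R3 - (-2/7)*R2:  [      0       0  -59/21      -1 ]
R4 <- R4 - (-2/7)*R2:  [      0       0  281/42    -5/2 ]
R4 <- R4 - (-281/118)*R3:  [       0        0        0  -288/59 ]
Row echelon form:
[ 6  6       5       -9 ]
[ 0  7    23/3       -7 ]
[ 0  0  -59/21       -1 ]
[ 0  0       0  -288/59 ]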